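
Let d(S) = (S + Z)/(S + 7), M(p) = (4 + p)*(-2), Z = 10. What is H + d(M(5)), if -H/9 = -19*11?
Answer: 20699/11 ≈ 1881.7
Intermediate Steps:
M(p) = -8 - 2*p
d(S) = (10 + S)/(7 + S) (d(S) = (S + 10)/(S + 7) = (10 + S)/(7 + S))
H = 1881 (H = -(-171)*11 = -9*(-209) = 1881)
H + d(M(5)) = 1881 + (10 + (-8 - 2*5))/(7 + (-8 - 2*5)) = 1881 + (10 + (-8 - 10))/(7 + (-8 - 10)) = 1881 + (10 - 18)/(7 - 18) = 1881 - 8/(-11) = 1881 - 1/11*(-8) = 1881 + 8/11 = 20699/11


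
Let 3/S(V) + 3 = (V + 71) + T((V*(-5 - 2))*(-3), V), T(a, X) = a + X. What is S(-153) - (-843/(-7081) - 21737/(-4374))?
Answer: -543994601411/106885386594 ≈ -5.0895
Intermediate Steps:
T(a, X) = X + a
S(V) = 3/(68 + 23*V) (S(V) = 3/(-3 + ((V + 71) + (V + (V*(-5 - 2))*(-3)))) = 3/(-3 + ((71 + V) + (V + (V*(-7))*(-3)))) = 3/(-3 + ((71 + V) + (V - 7*V*(-3)))) = 3/(-3 + ((71 + V) + (V + 21*V))) = 3/(-3 + ((71 + V) + 22*V)) = 3/(-3 + (71 + 23*V)) = 3/(68 + 23*V))
S(-153) - (-843/(-7081) - 21737/(-4374)) = 3/(68 + 23*(-153)) - (-843/(-7081) - 21737/(-4374)) = 3/(68 - 3519) - (-843*(-1/7081) - 21737*(-1/4374)) = 3/(-3451) - (843/7081 + 21737/4374) = 3*(-1/3451) - 1*157606979/30972294 = -3/3451 - 157606979/30972294 = -543994601411/106885386594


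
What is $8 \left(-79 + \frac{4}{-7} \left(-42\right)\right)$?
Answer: $-440$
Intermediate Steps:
$8 \left(-79 + \frac{4}{-7} \left(-42\right)\right) = 8 \left(-79 + 4 \left(- \frac{1}{7}\right) \left(-42\right)\right) = 8 \left(-79 - -24\right) = 8 \left(-79 + 24\right) = 8 \left(-55\right) = -440$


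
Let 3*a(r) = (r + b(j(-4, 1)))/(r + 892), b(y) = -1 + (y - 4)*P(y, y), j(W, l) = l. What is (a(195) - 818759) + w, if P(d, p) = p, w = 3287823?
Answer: 8051617895/3261 ≈ 2.4691e+6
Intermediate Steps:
b(y) = -1 + y*(-4 + y) (b(y) = -1 + (y - 4)*y = -1 + (-4 + y)*y = -1 + y*(-4 + y))
a(r) = (-4 + r)/(3*(892 + r)) (a(r) = ((r + (-1 + 1² - 4*1))/(r + 892))/3 = ((r + (-1 + 1 - 4))/(892 + r))/3 = ((r - 4)/(892 + r))/3 = ((-4 + r)/(892 + r))/3 = (-4 + r)/(3*(892 + r)))
(a(195) - 818759) + w = ((-4 + 195)/(3*(892 + 195)) - 818759) + 3287823 = ((⅓)*191/1087 - 818759) + 3287823 = ((⅓)*(1/1087)*191 - 818759) + 3287823 = (191/3261 - 818759) + 3287823 = -2669972908/3261 + 3287823 = 8051617895/3261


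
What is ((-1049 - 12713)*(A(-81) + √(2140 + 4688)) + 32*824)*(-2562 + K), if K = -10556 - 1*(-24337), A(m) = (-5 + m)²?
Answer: -1141616091096 - 308791756*√1707 ≈ -1.1544e+12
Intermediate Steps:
K = 13781 (K = -10556 + 24337 = 13781)
((-1049 - 12713)*(A(-81) + √(2140 + 4688)) + 32*824)*(-2562 + K) = ((-1049 - 12713)*((-5 - 81)² + √(2140 + 4688)) + 32*824)*(-2562 + 13781) = (-13762*((-86)² + √6828) + 26368)*11219 = (-13762*(7396 + 2*√1707) + 26368)*11219 = ((-101783752 - 27524*√1707) + 26368)*11219 = (-101757384 - 27524*√1707)*11219 = -1141616091096 - 308791756*√1707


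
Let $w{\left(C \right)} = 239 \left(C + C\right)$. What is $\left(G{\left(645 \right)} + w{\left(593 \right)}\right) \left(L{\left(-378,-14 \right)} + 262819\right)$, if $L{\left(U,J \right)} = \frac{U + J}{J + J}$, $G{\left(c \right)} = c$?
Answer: $74670592467$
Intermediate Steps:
$w{\left(C \right)} = 478 C$ ($w{\left(C \right)} = 239 \cdot 2 C = 478 C$)
$L{\left(U,J \right)} = \frac{J + U}{2 J}$
$\left(G{\left(645 \right)} + w{\left(593 \right)}\right) \left(L{\left(-378,-14 \right)} + 262819\right) = \left(645 + 478 \cdot 593\right) \left(\frac{-14 - 378}{2 \left(-14\right)} + 262819\right) = \left(645 + 283454\right) \left(\frac{1}{2} \left(- \frac{1}{14}\right) \left(-392\right) + 262819\right) = 284099 \left(14 + 262819\right) = 284099 \cdot 262833 = 74670592467$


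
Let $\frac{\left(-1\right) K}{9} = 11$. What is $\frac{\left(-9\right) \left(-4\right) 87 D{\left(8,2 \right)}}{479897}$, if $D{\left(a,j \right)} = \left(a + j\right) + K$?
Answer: $- \frac{278748}{479897} \approx -0.58085$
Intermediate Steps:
$K = -99$ ($K = \left(-9\right) 11 = -99$)
$D{\left(a,j \right)} = -99 + a + j$ ($D{\left(a,j \right)} = \left(a + j\right) - 99 = -99 + a + j$)
$\frac{\left(-9\right) \left(-4\right) 87 D{\left(8,2 \right)}}{479897} = \frac{\left(-9\right) \left(-4\right) 87 \left(-99 + 8 + 2\right)}{479897} = 36 \cdot 87 \left(-89\right) \frac{1}{479897} = 3132 \left(-89\right) \frac{1}{479897} = \left(-278748\right) \frac{1}{479897} = - \frac{278748}{479897}$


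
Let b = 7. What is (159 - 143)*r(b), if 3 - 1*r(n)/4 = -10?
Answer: 832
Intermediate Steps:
r(n) = 52 (r(n) = 12 - 4*(-10) = 12 + 40 = 52)
(159 - 143)*r(b) = (159 - 143)*52 = 16*52 = 832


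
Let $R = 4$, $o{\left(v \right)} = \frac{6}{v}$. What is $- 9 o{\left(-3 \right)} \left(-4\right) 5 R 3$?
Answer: $-4320$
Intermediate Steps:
$- 9 o{\left(-3 \right)} \left(-4\right) 5 R 3 = - 9 \frac{6}{-3} \left(-4\right) 5 \cdot 4 \cdot 3 = - 9 \cdot 6 \left(- \frac{1}{3}\right) \left(\left(-20\right) 4\right) 3 = \left(-9\right) \left(-2\right) \left(-80\right) 3 = 18 \left(-80\right) 3 = \left(-1440\right) 3 = -4320$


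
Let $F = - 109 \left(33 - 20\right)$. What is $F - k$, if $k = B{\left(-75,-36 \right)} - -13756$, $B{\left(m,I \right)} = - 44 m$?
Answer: $-18473$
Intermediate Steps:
$F = -1417$ ($F = \left(-109\right) 13 = -1417$)
$k = 17056$ ($k = \left(-44\right) \left(-75\right) - -13756 = 3300 + 13756 = 17056$)
$F - k = -1417 - 17056 = -18473$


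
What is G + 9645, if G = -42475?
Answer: -32830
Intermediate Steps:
G + 9645 = -42475 + 9645 = -32830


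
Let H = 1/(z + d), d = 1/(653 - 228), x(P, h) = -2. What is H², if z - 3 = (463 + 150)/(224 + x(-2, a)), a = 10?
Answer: 8901922500/295715177209 ≈ 0.030103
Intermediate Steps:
d = 1/425 ≈ 0.0023529
z = 1279/222 (z = 3 + (463 + 150)/(224 - 2) = 3 + 613/222 = 1279/222 ≈ 5.7613)
H = 94350/543797 (H = 1/(1279/222 + 1/425) = 1/(543797/94350) = 94350/543797 ≈ 0.17350)
H² = (94350/543797)² = 8901922500/295715177209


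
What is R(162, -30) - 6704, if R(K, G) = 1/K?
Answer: -1086047/162 ≈ -6704.0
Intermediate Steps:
R(162, -30) - 6704 = 1/162 - 6704 = -1086047/162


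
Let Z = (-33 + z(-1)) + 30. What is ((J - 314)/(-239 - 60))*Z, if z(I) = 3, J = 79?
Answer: 0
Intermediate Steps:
Z = 0 (Z = (-33 + 3) + 30 = -30 + 30 = 0)
((J - 314)/(-239 - 60))*Z = ((79 - 314)/(-239 - 60))*0 = -235/(-299)*0 = -235*(-1/299)*0 = (235/299)*0 = 0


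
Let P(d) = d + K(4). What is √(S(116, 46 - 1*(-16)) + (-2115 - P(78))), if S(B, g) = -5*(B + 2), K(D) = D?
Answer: I*√2787 ≈ 52.792*I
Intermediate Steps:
P(d) = 4 + d (P(d) = d + 4 = 4 + d)
S(B, g) = -10 - 5*B (S(B, g) = -5*(2 + B) = -10 - 5*B)
√(S(116, 46 - 1*(-16)) + (-2115 - P(78))) = √((-10 - 5*116) + (-2115 - (4 + 78))) = √((-10 - 580) + (-2115 - 1*82)) = √(-590 + (-2115 - 82)) = √(-590 - 2197) = √(-2787) = I*√2787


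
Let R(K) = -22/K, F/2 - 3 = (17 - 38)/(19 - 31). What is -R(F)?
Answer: 44/19 ≈ 2.3158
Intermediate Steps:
F = 19/2 (F = 6 + 2*((17 - 38)/(19 - 31)) = 6 + 2*(-21/(-12)) = 6 + 2*(-21*(-1/12)) = 6 + 2*(7/4) = 6 + 7/2 = 19/2 ≈ 9.5000)
-R(F) = -(-22)/19/2 = -(-22)*2/19 = -1*(-44/19) = 44/19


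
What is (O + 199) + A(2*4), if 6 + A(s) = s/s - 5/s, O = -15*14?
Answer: -133/8 ≈ -16.625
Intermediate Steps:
O = -210
A(s) = -5 - 5/s (A(s) = -6 + (s/s - 5/s) = -6 + (1 - 5/s) = -5 - 5/s)
(O + 199) + A(2*4) = (-210 + 199) + (-5 - 5/(2*4)) = -11 + (-5 - 5/8) = -11 - 45/8 = -133/8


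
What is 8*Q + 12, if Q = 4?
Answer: 44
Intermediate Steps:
8*Q + 12 = 8*4 + 12 = 32 + 12 = 44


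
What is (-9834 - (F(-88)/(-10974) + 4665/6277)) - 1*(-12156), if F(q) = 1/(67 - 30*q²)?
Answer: 37136554514332961/15998468736894 ≈ 2321.3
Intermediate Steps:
(-9834 - (F(-88)/(-10974) + 4665/6277)) - 1*(-12156) = (-9834 - (-1/(-67 + 30*(-88)²)/(-10974) + 4665/6277)) - 1*(-12156) = (-9834 - (-1/(-67 + 30*7744)*(-1/10974) + 4665*(1/6277))) + 12156 = (-9834 - (-1/(-67 + 232320)*(-1/10974) + 4665/6277)) + 12156 = (-9834 - (-1/232253*(-1/10974) + 4665/6277)) + 12156 = (-9834 - (1/2548744422 + 4665/6277)) + 12156 = (-9834 - 1*11889892734907/15998468736894) + 12156 = (-9834 - 11889892734907/15998468736894) + 12156 = -157340831451350503/15998468736894 + 12156 = 37136554514332961/15998468736894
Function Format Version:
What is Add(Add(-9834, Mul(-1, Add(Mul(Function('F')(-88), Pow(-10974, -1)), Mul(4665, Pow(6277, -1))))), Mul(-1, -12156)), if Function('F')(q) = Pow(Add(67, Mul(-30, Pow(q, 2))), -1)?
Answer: Rational(37136554514332961, 15998468736894) ≈ 2321.3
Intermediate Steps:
Add(Add(-9834, Mul(-1, Add(Mul(Function('F')(-88), Pow(-10974, -1)), Mul(4665, Pow(6277, -1))))), Mul(-1, -12156)) = Add(Add(-9834, Mul(-1, Add(Mul(Mul(-1, Pow(Add(-67, Mul(30, Pow(-88, 2))), -1)), Pow(-10974, -1)), Mul(4665, Pow(6277, -1))))), Mul(-1, -12156)) = Add(Add(-9834, Mul(-1, Add(Mul(Mul(-1, Pow(Add(-67, Mul(30, 7744)), -1)), Rational(-1, 10974)), Mul(4665, Rational(1, 6277))))), 12156) = Add(Add(-9834, Mul(-1, Add(Mul(Mul(-1, Pow(Add(-67, 232320), -1)), Rational(-1, 10974)), Rational(4665, 6277)))), 12156) = Add(Add(-9834, Mul(-1, Add(Mul(Mul(-1, Pow(232253, -1)), Rational(-1, 10974)), Rational(4665, 6277)))), 12156) = Add(Add(-9834, Mul(-1, Add(Mul(Mul(-1, Rational(1, 232253)), Rational(-1, 10974)), Rational(4665, 6277)))), 12156) = Add(Add(-9834, Mul(-1, Add(Mul(Rational(-1, 232253), Rational(-1, 10974)), Rational(4665, 6277)))), 12156) = Add(Add(-9834, Mul(-1, Add(Rational(1, 2548744422), Rational(4665, 6277)))), 12156) = Add(Add(-9834, Mul(-1, Rational(11889892734907, 15998468736894))), 12156) = Add(Add(-9834, Rational(-11889892734907, 15998468736894)), 12156) = Add(Rational(-157340831451350503, 15998468736894), 12156) = Rational(37136554514332961, 15998468736894)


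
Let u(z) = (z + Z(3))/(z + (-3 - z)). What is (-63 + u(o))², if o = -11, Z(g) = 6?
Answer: 33856/9 ≈ 3761.8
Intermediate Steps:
u(z) = -2 - z/3 (u(z) = (z + 6)/(z + (-3 - z)) = (6 + z)/(-3) = (6 + z)*(-⅓) = -2 - z/3)
(-63 + u(o))² = (-63 + (-2 - ⅓*(-11)))² = (-63 + (-2 + 11/3))² = (-63 + 5/3)² = (-184/3)² = 33856/9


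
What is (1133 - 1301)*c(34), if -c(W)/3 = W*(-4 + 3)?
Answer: -17136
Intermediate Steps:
c(W) = 3*W (c(W) = -3*W*(-4 + 3) = -3*W*(-1) = -(-3)*W = 3*W)
(1133 - 1301)*c(34) = (1133 - 1301)*(3*34) = -168*102 = -17136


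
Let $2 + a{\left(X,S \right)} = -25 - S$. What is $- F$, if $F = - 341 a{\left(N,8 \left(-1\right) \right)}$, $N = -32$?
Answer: $-6479$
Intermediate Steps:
$a{\left(X,S \right)} = -27 - S$ ($a{\left(X,S \right)} = -2 - \left(25 + S\right) = -27 - S$)
$F = 6479$ ($F = - 341 \left(-27 - 8 \left(-1\right)\right) = - 341 \left(-27 - -8\right) = - 341 \left(-27 + 8\right) = \left(-341\right) \left(-19\right) = 6479$)
$- F = \left(-1\right) 6479 = -6479$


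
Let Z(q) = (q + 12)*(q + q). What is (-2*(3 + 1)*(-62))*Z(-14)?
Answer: 27776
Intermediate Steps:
Z(q) = 2*q*(12 + q) (Z(q) = (12 + q)*(2*q) = 2*q*(12 + q))
(-2*(3 + 1)*(-62))*Z(-14) = (-2*(3 + 1)*(-62))*(2*(-14)*(12 - 14)) = (-2*4*(-62))*(2*(-14)*(-2)) = -8*(-62)*56 = 496*56 = 27776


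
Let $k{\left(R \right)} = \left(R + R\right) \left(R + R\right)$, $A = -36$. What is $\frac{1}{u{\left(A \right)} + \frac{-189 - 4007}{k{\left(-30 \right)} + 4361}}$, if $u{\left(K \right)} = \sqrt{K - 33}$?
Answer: $- \frac{33404356}{4390655365} - \frac{63377521 i \sqrt{69}}{4390655365} \approx -0.0076081 - 0.1199 i$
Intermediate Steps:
$u{\left(K \right)} = \sqrt{-33 + K}$
$k{\left(R \right)} = 4 R^{2}$ ($k{\left(R \right)} = 2 R 2 R = 4 R^{2}$)
$\frac{1}{u{\left(A \right)} + \frac{-189 - 4007}{k{\left(-30 \right)} + 4361}} = \frac{1}{\sqrt{-33 - 36} + \frac{-189 - 4007}{4 \left(-30\right)^{2} + 4361}} = \frac{1}{\sqrt{-69} - \frac{4196}{4 \cdot 900 + 4361}} = \frac{1}{i \sqrt{69} - \frac{4196}{3600 + 4361}} = \frac{1}{i \sqrt{69} - \frac{4196}{7961}} = \frac{1}{- \frac{4196}{7961} + i \sqrt{69}}$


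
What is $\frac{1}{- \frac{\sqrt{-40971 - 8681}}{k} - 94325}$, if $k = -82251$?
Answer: $- \frac{638130036869325}{60191615727699130277} - \frac{164502 i \sqrt{12413}}{60191615727699130277} \approx -1.0602 \cdot 10^{-5} - 3.0449 \cdot 10^{-13} i$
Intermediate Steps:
$\frac{1}{- \frac{\sqrt{-40971 - 8681}}{k} - 94325} = \frac{1}{- \frac{\sqrt{-40971 - 8681}}{-82251} - 94325} = \frac{1}{- \frac{\sqrt{-49652} \left(-1\right)}{82251} - 94325} = \frac{1}{- \frac{2 i \sqrt{12413} \left(-1\right)}{82251} - 94325} = \frac{1}{- \frac{\left(-2\right) i \sqrt{12413}}{82251} - 94325} = \frac{1}{\frac{2 i \sqrt{12413}}{82251} - 94325} = \frac{1}{-94325 + \frac{2 i \sqrt{12413}}{82251}}$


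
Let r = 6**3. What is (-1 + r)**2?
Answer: 46225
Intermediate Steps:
r = 216
(-1 + r)**2 = (-1 + 216)**2 = 215**2 = 46225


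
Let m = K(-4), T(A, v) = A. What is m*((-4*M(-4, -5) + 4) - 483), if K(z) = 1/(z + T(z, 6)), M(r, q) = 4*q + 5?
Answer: 419/8 ≈ 52.375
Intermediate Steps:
M(r, q) = 5 + 4*q
K(z) = 1/(2*z) (K(z) = 1/(z + z) = 1/(2*z))
m = -⅛ (m = (½)/(-4) = (½)*(-¼) = -⅛ ≈ -0.12500)
m*((-4*M(-4, -5) + 4) - 483) = -((-4*(5 + 4*(-5)) + 4) - 483)/8 = -((-4*(5 - 20) + 4) - 483)/8 = -((-4*(-15) + 4) - 483)/8 = -((60 + 4) - 483)/8 = -(64 - 483)/8 = -⅛*(-419) = 419/8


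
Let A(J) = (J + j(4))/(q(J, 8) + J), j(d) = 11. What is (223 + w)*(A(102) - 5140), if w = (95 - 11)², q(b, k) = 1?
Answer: -3852825653/103 ≈ -3.7406e+7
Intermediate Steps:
A(J) = (11 + J)/(1 + J) (A(J) = (J + 11)/(1 + J) = (11 + J)/(1 + J))
w = 7056 (w = 84² = 7056)
(223 + w)*(A(102) - 5140) = (223 + 7056)*((11 + 102)/(1 + 102) - 5140) = 7279*(113/103 - 5140) = 7279*(-529307/103) = -3852825653/103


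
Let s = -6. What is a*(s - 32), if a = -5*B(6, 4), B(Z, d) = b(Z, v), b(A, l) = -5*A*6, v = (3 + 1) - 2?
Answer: -34200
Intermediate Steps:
v = 2 (v = 4 - 2 = 2)
b(A, l) = -30*A
B(Z, d) = -30*Z
a = 900 (a = -(-150)*6 = -5*(-180) = 900)
a*(s - 32) = 900*(-6 - 32) = 900*(-38) = -34200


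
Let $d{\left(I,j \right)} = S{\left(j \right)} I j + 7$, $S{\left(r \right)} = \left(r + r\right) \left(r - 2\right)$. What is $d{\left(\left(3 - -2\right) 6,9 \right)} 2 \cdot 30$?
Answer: $2041620$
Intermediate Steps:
$S{\left(r \right)} = 2 r \left(-2 + r\right)$
$d{\left(I,j \right)} = 7 + 2 I j^{2} \left(-2 + j\right)$ ($d{\left(I,j \right)} = 2 j \left(-2 + j\right) I j + 7 = 2 I j \left(-2 + j\right) j + 7 = 2 I j^{2} \left(-2 + j\right) + 7 = 7 + 2 I j^{2} \left(-2 + j\right)$)
$d{\left(\left(3 - -2\right) 6,9 \right)} 2 \cdot 30 = \left(7 + 2 \left(3 - -2\right) 6 \cdot 9^{2} \left(-2 + 9\right)\right) 2 \cdot 30 = \left(7 + 2 \left(3 + 2\right) 6 \cdot 81 \cdot 7\right) 60 = \left(7 + 2 \cdot 5 \cdot 6 \cdot 81 \cdot 7\right) 60 = \left(7 + 2 \cdot 30 \cdot 81 \cdot 7\right) 60 = \left(7 + 34020\right) 60 = 34027 \cdot 60 = 2041620$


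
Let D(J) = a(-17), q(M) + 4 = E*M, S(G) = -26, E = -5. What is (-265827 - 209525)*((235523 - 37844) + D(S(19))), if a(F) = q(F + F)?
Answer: -94046016440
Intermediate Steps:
q(M) = -4 - 5*M
a(F) = -4 - 10*F (a(F) = -4 - 5*(F + F) = -4 - 10*F)
D(J) = 166 (D(J) = -4 - 10*(-17) = -4 + 170 = 166)
(-265827 - 209525)*((235523 - 37844) + D(S(19))) = (-265827 - 209525)*((235523 - 37844) + 166) = -475352*(197679 + 166) = -475352*197845 = -94046016440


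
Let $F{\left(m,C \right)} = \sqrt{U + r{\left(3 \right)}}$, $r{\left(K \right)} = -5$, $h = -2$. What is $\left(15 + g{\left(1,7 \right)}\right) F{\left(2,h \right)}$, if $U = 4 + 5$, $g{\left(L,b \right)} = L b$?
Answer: $44$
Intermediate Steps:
$U = 9$
$F{\left(m,C \right)} = 2$ ($F{\left(m,C \right)} = \sqrt{9 - 5} = \sqrt{4} = 2$)
$\left(15 + g{\left(1,7 \right)}\right) F{\left(2,h \right)} = \left(15 + 1 \cdot 7\right) 2 = \left(15 + 7\right) 2 = 22 \cdot 2 = 44$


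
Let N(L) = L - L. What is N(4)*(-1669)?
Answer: 0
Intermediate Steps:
N(L) = 0
N(4)*(-1669) = 0*(-1669) = 0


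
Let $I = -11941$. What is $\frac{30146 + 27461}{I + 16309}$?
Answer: $\frac{57607}{4368} \approx 13.188$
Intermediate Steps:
$\frac{30146 + 27461}{I + 16309} = \frac{30146 + 27461}{-11941 + 16309} = \frac{57607}{4368}$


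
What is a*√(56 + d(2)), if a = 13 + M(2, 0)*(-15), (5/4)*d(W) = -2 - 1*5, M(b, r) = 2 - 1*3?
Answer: 168*√35/5 ≈ 198.78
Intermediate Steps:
M(b, r) = -1 (M(b, r) = 2 - 3 = -1)
d(W) = -28/5 (d(W) = 4*(-2 - 1*5)/5 = 4*(-2 - 5)/5 = (⅘)*(-7) = -28/5)
a = 28 (a = 13 - 1*(-15) = 13 + 15 = 28)
a*√(56 + d(2)) = 28*√(56 - 28/5) = 28*√(252/5) = 28*(6*√35/5) = 168*√35/5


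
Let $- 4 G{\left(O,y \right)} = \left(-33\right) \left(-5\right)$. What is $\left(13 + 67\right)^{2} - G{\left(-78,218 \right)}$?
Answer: $\frac{25765}{4} \approx 6441.3$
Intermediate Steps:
$G{\left(O,y \right)} = - \frac{165}{4}$ ($G{\left(O,y \right)} = - \frac{\left(-33\right) \left(-5\right)}{4} = \left(- \frac{1}{4}\right) 165 = - \frac{165}{4}$)
$\left(13 + 67\right)^{2} - G{\left(-78,218 \right)} = \left(13 + 67\right)^{2} - - \frac{165}{4} = 80^{2} + \frac{165}{4} = 6400 + \frac{165}{4} = \frac{25765}{4}$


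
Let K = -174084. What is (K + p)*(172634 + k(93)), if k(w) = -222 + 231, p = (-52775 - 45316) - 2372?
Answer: -47398617721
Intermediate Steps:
p = -100463 (p = -98091 - 2372 = -100463)
k(w) = 9
(K + p)*(172634 + k(93)) = (-174084 - 100463)*(172634 + 9) = -274547*172643 = -47398617721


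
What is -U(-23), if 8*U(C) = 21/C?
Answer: 21/184 ≈ 0.11413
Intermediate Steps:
U(C) = 21/(8*C) (U(C) = (21/C)/8 = 21/(8*C))
-U(-23) = -21/(8*(-23)) = -21*(-1)/(8*23) = -1*(-21/184) = 21/184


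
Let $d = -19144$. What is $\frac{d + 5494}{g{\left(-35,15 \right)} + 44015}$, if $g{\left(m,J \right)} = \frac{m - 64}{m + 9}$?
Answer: $- \frac{354900}{1144489} \approx -0.31009$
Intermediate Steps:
$g{\left(m,J \right)} = \frac{-64 + m}{9 + m}$
$\frac{d + 5494}{g{\left(-35,15 \right)} + 44015} = \frac{-19144 + 5494}{\frac{-64 - 35}{9 - 35} + 44015} = - \frac{13650}{\frac{1}{-26} \left(-99\right) + 44015} = - \frac{13650}{\left(- \frac{1}{26}\right) \left(-99\right) + 44015} = - \frac{13650}{\frac{99}{26} + 44015} = - \frac{13650}{\frac{1144489}{26}} = \left(-13650\right) \frac{26}{1144489} = - \frac{354900}{1144489}$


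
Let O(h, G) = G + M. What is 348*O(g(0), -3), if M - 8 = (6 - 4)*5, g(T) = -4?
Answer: 5220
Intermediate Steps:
M = 18 (M = 8 + (6 - 4)*5 = 8 + 2*5 = 8 + 10 = 18)
O(h, G) = 18 + G (O(h, G) = G + 18 = 18 + G)
348*O(g(0), -3) = 348*(18 - 3) = 348*15 = 5220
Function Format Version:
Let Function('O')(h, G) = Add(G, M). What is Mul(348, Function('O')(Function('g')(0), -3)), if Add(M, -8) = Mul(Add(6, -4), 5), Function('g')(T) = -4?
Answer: 5220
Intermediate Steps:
M = 18 (M = Add(8, Mul(Add(6, -4), 5)) = Add(8, Mul(2, 5)) = Add(8, 10) = 18)
Function('O')(h, G) = Add(18, G) (Function('O')(h, G) = Add(G, 18) = Add(18, G))
Mul(348, Function('O')(Function('g')(0), -3)) = Mul(348, Add(18, -3)) = Mul(348, 15) = 5220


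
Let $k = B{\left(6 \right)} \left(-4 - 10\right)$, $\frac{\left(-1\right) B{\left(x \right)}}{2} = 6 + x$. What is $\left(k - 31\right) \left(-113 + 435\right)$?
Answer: $98210$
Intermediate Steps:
$B{\left(x \right)} = -12 - 2 x$ ($B{\left(x \right)} = - 2 \left(6 + x\right) = -12 - 2 x$)
$k = 336$ ($k = \left(-12 - 12\right) \left(-4 - 10\right) = \left(-12 - 12\right) \left(-14\right) = \left(-24\right) \left(-14\right) = 336$)
$\left(k - 31\right) \left(-113 + 435\right) = \left(336 - 31\right) \left(-113 + 435\right) = 305 \cdot 322 = 98210$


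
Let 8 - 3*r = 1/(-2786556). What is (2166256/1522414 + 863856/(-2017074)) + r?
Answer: 7832458857922263637/2139254155922806404 ≈ 3.6613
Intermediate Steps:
r = 22292449/8359668 (r = 8/3 - ⅓/(-2786556) = 8/3 - ⅓*(-1/2786556) = 8/3 + 1/8359668 = 22292449/8359668 ≈ 2.6667)
(2166256/1522414 + 863856/(-2017074)) + r = (2166256/1522414 + 863856/(-2017074)) + 22292449/8359668 = (2166256*(1/1522414) + 863856*(-1/2017074)) + 22292449/8359668 = (1083128/761207 - 143976/336179) + 22292449/8359668 = 254529348880/255901808053 + 22292449/8359668 = 7832458857922263637/2139254155922806404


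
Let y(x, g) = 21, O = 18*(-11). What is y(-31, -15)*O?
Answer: -4158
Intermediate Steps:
O = -198
y(-31, -15)*O = 21*(-198) = -4158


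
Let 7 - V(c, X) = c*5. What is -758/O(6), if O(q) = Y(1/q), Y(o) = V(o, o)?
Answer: -4548/37 ≈ -122.92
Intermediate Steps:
V(c, X) = 7 - 5*c (V(c, X) = 7 - c*5 = 7 - 5*c)
Y(o) = 7 - 5*o
O(q) = 7 - 5/q
-758/O(6) = -758/(7 - 5/6) = -758/37/6 = -758*6/37 = -4548/37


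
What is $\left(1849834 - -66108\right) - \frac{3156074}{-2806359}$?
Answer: $\frac{5376824231252}{2806359} \approx 1.9159 \cdot 10^{6}$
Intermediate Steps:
$\left(1849834 - -66108\right) - \frac{3156074}{-2806359} = \left(1849834 + \left(-672 + 66780\right)\right) - - \frac{3156074}{2806359} = \left(1849834 + 66108\right) + \frac{3156074}{2806359} = 1915942 + \frac{3156074}{2806359} = \frac{5376824231252}{2806359}$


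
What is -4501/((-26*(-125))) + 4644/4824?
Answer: -45971/108875 ≈ -0.42224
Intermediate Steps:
-4501/((-26*(-125))) + 4644/4824 = -4501/3250 + 4644*(1/4824) = -4501*1/3250 + 129/134 = -4501/3250 + 129/134 = -45971/108875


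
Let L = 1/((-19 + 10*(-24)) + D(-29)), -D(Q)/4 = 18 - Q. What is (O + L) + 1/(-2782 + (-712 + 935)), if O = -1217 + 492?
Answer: -92145659/127097 ≈ -725.00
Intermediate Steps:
D(Q) = -72 + 4*Q (D(Q) = -4*(18 - Q) = -72 + 4*Q)
L = -1/447 (L = 1/((-19 + 10*(-24)) + (-72 + 4*(-29))) = 1/((-19 - 240) + (-72 - 116)) = 1/(-259 - 188) = 1/(-447) = -1/447 ≈ -0.0022371)
O = -725
(O + L) + 1/(-2782 + (-712 + 935)) = (-725 - 1/447) + 1/(-2782 + (-712 + 935)) = -324076/447 + 1/(-2782 + 223) = -324076/447 + 1/(-2559) = -324076/447 - 1/2559 = -92145659/127097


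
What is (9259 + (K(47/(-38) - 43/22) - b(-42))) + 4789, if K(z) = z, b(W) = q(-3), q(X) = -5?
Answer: 2936410/209 ≈ 14050.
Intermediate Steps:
b(W) = -5
(9259 + (K(47/(-38) - 43/22) - b(-42))) + 4789 = (9259 + ((47/(-38) - 43/22) - 1*(-5))) + 4789 = (9259 + ((47*(-1/38) - 43*1/22) + 5)) + 4789 = (9259 + ((-47/38 - 43/22) + 5)) + 4789 = (9259 + (-667/209 + 5)) + 4789 = (9259 + 378/209) + 4789 = 1935509/209 + 4789 = 2936410/209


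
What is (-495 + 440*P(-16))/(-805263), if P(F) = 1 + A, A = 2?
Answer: -275/268421 ≈ -0.0010245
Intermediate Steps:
P(F) = 3 (P(F) = 1 + 2 = 3)
(-495 + 440*P(-16))/(-805263) = (-495 + 440*3)/(-805263) = (-495 + 1320)*(-1/805263) = 825*(-1/805263) = -275/268421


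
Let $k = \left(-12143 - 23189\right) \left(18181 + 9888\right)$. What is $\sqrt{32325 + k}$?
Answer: $i \sqrt{991701583} \approx 31491.0 i$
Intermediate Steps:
$k = -991733908$ ($k = \left(-35332\right) 28069 = -991733908$)
$\sqrt{32325 + k} = \sqrt{32325 - 991733908} = \sqrt{-991701583} = i \sqrt{991701583}$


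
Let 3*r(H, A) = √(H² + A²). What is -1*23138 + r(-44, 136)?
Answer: -23138 + 4*√1277/3 ≈ -23090.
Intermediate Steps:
r(H, A) = √(A² + H²)/3 (r(H, A) = √(H² + A²)/3 = √(A² + H²)/3)
-1*23138 + r(-44, 136) = -1*23138 + √(136² + (-44)²)/3 = -23138 + √(18496 + 1936)/3 = -23138 + √20432/3 = -23138 + (4*√1277)/3 = -23138 + 4*√1277/3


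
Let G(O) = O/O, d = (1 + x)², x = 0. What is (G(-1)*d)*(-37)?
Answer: -37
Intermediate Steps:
d = 1 (d = (1 + 0)² = 1² = 1)
G(O) = 1
(G(-1)*d)*(-37) = (1*1)*(-37) = 1*(-37) = -37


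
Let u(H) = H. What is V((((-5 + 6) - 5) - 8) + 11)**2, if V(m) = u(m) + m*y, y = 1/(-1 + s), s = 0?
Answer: 0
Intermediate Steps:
y = -1 (y = 1/(-1 + 0) = 1/(-1) = -1)
V(m) = 0 (V(m) = m + m*(-1) = m - m = 0)
V((((-5 + 6) - 5) - 8) + 11)**2 = 0**2 = 0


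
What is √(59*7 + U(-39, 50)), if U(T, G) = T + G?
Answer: 2*√106 ≈ 20.591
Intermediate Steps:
U(T, G) = G + T
√(59*7 + U(-39, 50)) = √(59*7 + (50 - 39)) = √(413 + 11) = √424 = 2*√106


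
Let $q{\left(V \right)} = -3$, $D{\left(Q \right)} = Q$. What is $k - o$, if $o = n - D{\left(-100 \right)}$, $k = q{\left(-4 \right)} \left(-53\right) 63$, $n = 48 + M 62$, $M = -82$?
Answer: $14953$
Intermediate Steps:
$n = -5036$ ($n = 48 - 5084 = -5036$)
$k = 10017$ ($k = \left(-3\right) \left(-53\right) 63 = 159 \cdot 63 = 10017$)
$o = -4936$ ($o = -5036 - -100 = -5036 + 100 = -4936$)
$k - o = 10017 - -4936 = 10017 + 4936 = 14953$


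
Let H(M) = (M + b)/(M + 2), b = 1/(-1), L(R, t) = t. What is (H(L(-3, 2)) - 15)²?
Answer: 3481/16 ≈ 217.56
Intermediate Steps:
b = -1
H(M) = (-1 + M)/(2 + M) (H(M) = (M - 1)/(M + 2) = (-1 + M)/(2 + M))
(H(L(-3, 2)) - 15)² = ((-1 + 2)/(2 + 2) - 15)² = (1/4 - 15)² = ((¼)*1 - 15)² = (¼ - 15)² = (-59/4)² = 3481/16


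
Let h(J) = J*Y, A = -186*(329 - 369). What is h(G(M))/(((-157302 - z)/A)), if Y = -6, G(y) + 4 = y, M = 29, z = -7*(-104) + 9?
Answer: 1116000/158039 ≈ 7.0615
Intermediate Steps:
z = 737 (z = 728 + 9 = 737)
G(y) = -4 + y
A = 7440 (A = -186*(-40) = 7440)
h(J) = -6*J (h(J) = J*(-6) = -6*J)
h(G(M))/(((-157302 - z)/A)) = (-6*(-4 + 29))/(((-157302 - 1*737)/7440)) = (-6*25)/(((-157302 - 737)*(1/7440))) = -150/((-158039*1/7440)) = -150/(-158039/7440) = -150*(-7440/158039) = 1116000/158039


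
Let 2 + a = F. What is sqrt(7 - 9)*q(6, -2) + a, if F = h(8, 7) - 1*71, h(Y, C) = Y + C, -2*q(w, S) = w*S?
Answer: -58 + 6*I*sqrt(2) ≈ -58.0 + 8.4853*I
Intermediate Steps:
q(w, S) = -S*w/2 (q(w, S) = -w*S/2 = -S*w/2)
h(Y, C) = C + Y
F = -56 (F = (7 + 8) - 1*71 = 15 - 71 = -56)
a = -58 (a = -2 - 56 = -58)
sqrt(7 - 9)*q(6, -2) + a = sqrt(7 - 9)*(-1/2*(-2)*6) - 58 = sqrt(-2)*6 - 58 = (I*sqrt(2))*6 - 58 = 6*I*sqrt(2) - 58 = -58 + 6*I*sqrt(2)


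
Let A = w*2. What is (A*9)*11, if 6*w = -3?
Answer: -99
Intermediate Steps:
w = -½ (w = (⅙)*(-3) = -½ ≈ -0.50000)
A = -1 (A = -½*2 = -1)
(A*9)*11 = -1*9*11 = -9*11 = -99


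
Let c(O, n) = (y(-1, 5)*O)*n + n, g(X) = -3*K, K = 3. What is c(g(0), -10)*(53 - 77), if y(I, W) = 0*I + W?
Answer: -10560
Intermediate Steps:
g(X) = -9 (g(X) = -3*3 = -9)
y(I, W) = W (y(I, W) = 0 + W = W)
c(O, n) = n + 5*O*n (c(O, n) = (5*O)*n + n = 5*O*n + n = n + 5*O*n)
c(g(0), -10)*(53 - 77) = (-10*(1 + 5*(-9)))*(53 - 77) = -10*(1 - 45)*(-24) = -10*(-44)*(-24) = 440*(-24) = -10560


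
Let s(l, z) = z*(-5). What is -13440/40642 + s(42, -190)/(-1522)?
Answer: -2109485/2209183 ≈ -0.95487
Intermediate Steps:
s(l, z) = -5*z
-13440/40642 + s(42, -190)/(-1522) = -13440/40642 - 5*(-190)/(-1522) = -13440*1/40642 + 950*(-1/1522) = -960/2903 - 475/761 = -2109485/2209183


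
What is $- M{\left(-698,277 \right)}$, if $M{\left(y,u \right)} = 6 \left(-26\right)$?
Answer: $156$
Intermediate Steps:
$M{\left(y,u \right)} = -156$
$- M{\left(-698,277 \right)} = \left(-1\right) \left(-156\right) = 156$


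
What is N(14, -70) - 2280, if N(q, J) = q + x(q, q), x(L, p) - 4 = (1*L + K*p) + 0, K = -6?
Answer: -2332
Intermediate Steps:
x(L, p) = 4 + L - 6*p (x(L, p) = 4 + ((1*L - 6*p) + 0) = 4 + ((L - 6*p) + 0) = 4 + (L - 6*p) = 4 + L - 6*p)
N(q, J) = 4 - 4*q (N(q, J) = q + (4 + q - 6*q) = q + (4 - 5*q) = 4 - 4*q)
N(14, -70) - 2280 = (4 - 4*14) - 2280 = (4 - 56) - 2280 = -52 - 2280 = -2332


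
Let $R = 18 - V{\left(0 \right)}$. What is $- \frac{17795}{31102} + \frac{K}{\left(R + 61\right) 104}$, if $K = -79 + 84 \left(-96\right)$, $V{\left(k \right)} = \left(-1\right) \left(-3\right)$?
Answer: $- \frac{196957633}{122915104} \approx -1.6024$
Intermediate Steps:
$V{\left(k \right)} = 3$
$R = 15$ ($R = 18 - 3 = 15$)
$K = -8143$ ($K = -79 - 8064 = -8143$)
$- \frac{17795}{31102} + \frac{K}{\left(R + 61\right) 104} = - \frac{17795}{31102} - \frac{8143}{\left(15 + 61\right) 104} = \left(-17795\right) \frac{1}{31102} - \frac{8143}{76 \cdot 104} = - \frac{17795}{31102} - \frac{8143}{7904} = - \frac{196957633}{122915104}$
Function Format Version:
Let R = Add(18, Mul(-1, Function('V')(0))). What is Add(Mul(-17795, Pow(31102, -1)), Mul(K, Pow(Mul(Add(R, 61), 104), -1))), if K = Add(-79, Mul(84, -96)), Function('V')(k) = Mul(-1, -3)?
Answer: Rational(-196957633, 122915104) ≈ -1.6024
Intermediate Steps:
Function('V')(k) = 3
R = 15 (R = Add(18, Mul(-1, 3)) = Add(18, -3) = 15)
K = -8143 (K = Add(-79, -8064) = -8143)
Add(Mul(-17795, Pow(31102, -1)), Mul(K, Pow(Mul(Add(R, 61), 104), -1))) = Add(Mul(-17795, Pow(31102, -1)), Mul(-8143, Pow(Mul(Add(15, 61), 104), -1))) = Add(Mul(-17795, Rational(1, 31102)), Mul(-8143, Pow(Mul(76, 104), -1))) = Add(Rational(-17795, 31102), Mul(-8143, Pow(7904, -1))) = Add(Rational(-17795, 31102), Mul(-8143, Rational(1, 7904))) = Add(Rational(-17795, 31102), Rational(-8143, 7904)) = Rational(-196957633, 122915104)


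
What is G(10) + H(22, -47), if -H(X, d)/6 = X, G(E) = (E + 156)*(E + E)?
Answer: 3188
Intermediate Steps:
G(E) = 2*E*(156 + E) (G(E) = (156 + E)*(2*E) = 2*E*(156 + E))
H(X, d) = -6*X
G(10) + H(22, -47) = 2*10*(156 + 10) - 6*22 = 2*10*166 - 132 = 3320 - 132 = 3188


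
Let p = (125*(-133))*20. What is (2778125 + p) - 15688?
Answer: 2429937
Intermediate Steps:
p = -332500 (p = -16625*20 = -332500)
(2778125 + p) - 15688 = (2778125 - 332500) - 15688 = 2445625 - 15688 = 2429937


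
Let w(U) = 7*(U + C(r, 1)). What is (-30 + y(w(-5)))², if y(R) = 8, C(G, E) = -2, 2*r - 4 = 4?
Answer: 484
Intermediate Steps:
r = 4 (r = 2 + (½)*4 = 2 + 2 = 4)
w(U) = -14 + 7*U (w(U) = 7*(U - 2) = 7*(-2 + U) = -14 + 7*U)
(-30 + y(w(-5)))² = (-30 + 8)² = (-22)² = 484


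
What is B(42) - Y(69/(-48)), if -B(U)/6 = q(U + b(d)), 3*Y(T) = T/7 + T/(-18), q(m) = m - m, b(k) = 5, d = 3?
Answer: 253/6048 ≈ 0.041832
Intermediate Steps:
q(m) = 0
Y(T) = 11*T/378 (Y(T) = (T/7 + T/(-18))/3 = (T*(⅐) + T*(-1/18))/3 = (T/7 - T/18)/3 = (11*T/126)/3 = 11*T/378)
B(U) = 0 (B(U) = -6*0 = 0)
B(42) - Y(69/(-48)) = 0 - 11*69/(-48)/378 = 0 - 11*69*(-1/48)/378 = 0 - 11*(-23)/(378*16) = 0 - 1*(-253/6048) = 0 + 253/6048 = 253/6048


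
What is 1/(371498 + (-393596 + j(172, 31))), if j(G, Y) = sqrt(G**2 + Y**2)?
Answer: -22098/488291059 - sqrt(30545)/488291059 ≈ -4.5614e-5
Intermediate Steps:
1/(371498 + (-393596 + j(172, 31))) = 1/(371498 + (-393596 + sqrt(172**2 + 31**2))) = 1/(371498 + (-393596 + sqrt(29584 + 961))) = 1/(371498 + (-393596 + sqrt(30545))) = 1/(-22098 + sqrt(30545))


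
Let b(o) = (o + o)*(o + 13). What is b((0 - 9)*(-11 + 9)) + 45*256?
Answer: 12636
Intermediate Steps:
b(o) = 2*o*(13 + o) (b(o) = (2*o)*(13 + o) = 2*o*(13 + o))
b((0 - 9)*(-11 + 9)) + 45*256 = 2*((0 - 9)*(-11 + 9))*(13 + (0 - 9)*(-11 + 9)) + 45*256 = 2*(-9*(-2))*(13 - 9*(-2)) + 11520 = 2*18*(13 + 18) + 11520 = 2*18*31 + 11520 = 1116 + 11520 = 12636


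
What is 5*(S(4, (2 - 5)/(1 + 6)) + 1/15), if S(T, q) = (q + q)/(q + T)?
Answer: -13/15 ≈ -0.86667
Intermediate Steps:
S(T, q) = 2*q/(T + q) (S(T, q) = (2*q)/(T + q) = 2*q/(T + q))
5*(S(4, (2 - 5)/(1 + 6)) + 1/15) = 5*(2*((2 - 5)/(1 + 6))/(4 + (2 - 5)/(1 + 6)) + 1/15) = 5*(2*(-3/7)/(4 - 3/7) + 1/15) = 5*(2*(-3/7)/(25/7) + 1/15) = 5*(2*(-3/7)*(7/25) + 1/15) = 5*(-6/25 + 1/15) = 5*(-13/75) = -13/15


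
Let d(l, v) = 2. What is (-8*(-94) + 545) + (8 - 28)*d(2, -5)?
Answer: 1257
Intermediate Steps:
(-8*(-94) + 545) + (8 - 28)*d(2, -5) = (-8*(-94) + 545) + (8 - 28)*2 = (752 + 545) - 20*2 = 1297 - 40 = 1257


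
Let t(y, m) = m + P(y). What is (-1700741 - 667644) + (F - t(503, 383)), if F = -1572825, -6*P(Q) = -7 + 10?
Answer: -7883185/2 ≈ -3.9416e+6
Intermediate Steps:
P(Q) = -½ (P(Q) = -(-7 + 10)/6 = -⅙*3 = -½)
t(y, m) = -½ + m (t(y, m) = m - ½ = -½ + m)
(-1700741 - 667644) + (F - t(503, 383)) = (-1700741 - 667644) + (-1572825 - (-½ + 383)) = -2368385 + (-1572825 - 1*765/2) = -2368385 + (-1572825 - 765/2) = -2368385 - 3146415/2 = -7883185/2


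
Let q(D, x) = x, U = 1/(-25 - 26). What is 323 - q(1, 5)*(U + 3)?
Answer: 15713/51 ≈ 308.10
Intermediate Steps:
U = -1/51 (U = 1/(-51) = -1/51 ≈ -0.019608)
323 - q(1, 5)*(U + 3) = 323 - 5*(-1/51 + 3) = 323 - 5*152/51 = 323 - 1*760/51 = 323 - 760/51 = 15713/51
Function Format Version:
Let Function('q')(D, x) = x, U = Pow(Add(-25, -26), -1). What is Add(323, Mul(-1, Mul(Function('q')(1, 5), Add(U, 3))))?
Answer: Rational(15713, 51) ≈ 308.10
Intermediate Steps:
U = Rational(-1, 51) (U = Pow(-51, -1) = Rational(-1, 51) ≈ -0.019608)
Add(323, Mul(-1, Mul(Function('q')(1, 5), Add(U, 3)))) = Add(323, Mul(-1, Mul(5, Add(Rational(-1, 51), 3)))) = Add(323, Mul(-1, Mul(5, Rational(152, 51)))) = Add(323, Mul(-1, Rational(760, 51))) = Add(323, Rational(-760, 51)) = Rational(15713, 51)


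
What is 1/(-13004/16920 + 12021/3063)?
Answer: 4318830/13630339 ≈ 0.31685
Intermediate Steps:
1/(-13004/16920 + 12021/3063) = 1/(-13004*1/16920 + 12021*(1/3063)) = 1/(-3251/4230 + 4007/1021) = 1/(13630339/4318830) = 4318830/13630339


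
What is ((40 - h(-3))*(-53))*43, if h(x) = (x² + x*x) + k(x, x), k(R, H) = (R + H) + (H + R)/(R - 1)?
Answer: -120787/2 ≈ -60394.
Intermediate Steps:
k(R, H) = H + R + (H + R)/(-1 + R) (k(R, H) = (H + R) + (H + R)/(-1 + R) = H + R + (H + R)/(-1 + R))
h(x) = 2*x² + 2*x²/(-1 + x) (h(x) = (x² + x*x) + x*(x + x)/(-1 + x) = (x² + x²) + x*(2*x)/(-1 + x) = 2*x² + 2*x²/(-1 + x))
((40 - h(-3))*(-53))*43 = ((40 - 2*(-3)³/(-1 - 3))*(-53))*43 = ((40 - 2*(-27)/(-4))*(-53))*43 = ((40 - 2*(-27)*(-1)/4)*(-53))*43 = ((40 - 1*27/2)*(-53))*43 = ((40 - 27/2)*(-53))*43 = ((53/2)*(-53))*43 = -2809/2*43 = -120787/2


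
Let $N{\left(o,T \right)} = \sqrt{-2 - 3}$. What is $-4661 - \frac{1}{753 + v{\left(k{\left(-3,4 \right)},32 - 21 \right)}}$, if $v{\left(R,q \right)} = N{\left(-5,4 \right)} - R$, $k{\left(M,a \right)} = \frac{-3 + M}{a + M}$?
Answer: $\frac{- 4661 \sqrt{5} + 3537700 i}{\sqrt{5} - 759 i} \approx -4661.0 + 3.8818 \cdot 10^{-6} i$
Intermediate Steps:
$N{\left(o,T \right)} = i \sqrt{5}$ ($N{\left(o,T \right)} = \sqrt{-5} = i \sqrt{5}$)
$k{\left(M,a \right)} = \frac{-3 + M}{M + a}$
$v{\left(R,q \right)} = - R + i \sqrt{5}$ ($v{\left(R,q \right)} = i \sqrt{5} - R = - R + i \sqrt{5}$)
$-4661 - \frac{1}{753 + v{\left(k{\left(-3,4 \right)},32 - 21 \right)}} = -4661 - \frac{1}{753 - \left(\frac{-3 - 3}{-3 + 4} - i \sqrt{5}\right)} = -4661 - \frac{1}{753 - \left(1^{-1} \left(-6\right) - i \sqrt{5}\right)} = -4661 - \frac{1}{753 + \left(- 1 \left(-6\right) + i \sqrt{5}\right)} = -4661 - \frac{1}{753 + \left(\left(-1\right) \left(-6\right) + i \sqrt{5}\right)} = -4661 - \frac{1}{753 + \left(6 + i \sqrt{5}\right)} = -4661 - \frac{1}{759 + i \sqrt{5}}$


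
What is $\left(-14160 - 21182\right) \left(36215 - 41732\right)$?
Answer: $194981814$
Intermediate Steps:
$\left(-14160 - 21182\right) \left(36215 - 41732\right) = \left(-35342\right) \left(-5517\right) = 194981814$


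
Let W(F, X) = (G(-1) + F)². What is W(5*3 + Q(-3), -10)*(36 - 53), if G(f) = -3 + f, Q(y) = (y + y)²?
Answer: -37553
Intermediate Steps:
Q(y) = 4*y² (Q(y) = (2*y)² = 4*y²)
W(F, X) = (-4 + F)² (W(F, X) = ((-3 - 1) + F)² = (-4 + F)²)
W(5*3 + Q(-3), -10)*(36 - 53) = (-4 + (5*3 + 4*(-3)²))²*(36 - 53) = (-4 + (15 + 4*9))²*(-17) = (-4 + (15 + 36))²*(-17) = (-4 + 51)²*(-17) = 47²*(-17) = 2209*(-17) = -37553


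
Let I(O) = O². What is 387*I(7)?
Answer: 18963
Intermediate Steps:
387*I(7) = 387*7² = 387*49 = 18963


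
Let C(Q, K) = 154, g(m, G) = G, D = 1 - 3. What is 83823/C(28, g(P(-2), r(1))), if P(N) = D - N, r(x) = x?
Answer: 83823/154 ≈ 544.30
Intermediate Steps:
D = -2
P(N) = -2 - N
83823/C(28, g(P(-2), r(1))) = 83823/154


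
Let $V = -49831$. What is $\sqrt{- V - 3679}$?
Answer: $6 \sqrt{1282} \approx 214.83$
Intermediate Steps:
$\sqrt{- V - 3679} = \sqrt{\left(-1\right) \left(-49831\right) - 3679} = \sqrt{49831 - 3679} = \sqrt{46152} = 6 \sqrt{1282}$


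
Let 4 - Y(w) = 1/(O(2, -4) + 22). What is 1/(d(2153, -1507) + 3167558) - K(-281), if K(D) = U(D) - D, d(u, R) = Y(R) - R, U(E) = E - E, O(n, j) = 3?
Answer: -22262709419/79226724 ≈ -281.00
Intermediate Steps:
U(E) = 0
Y(w) = 99/25 (Y(w) = 4 - 1/(3 + 22) = 4 - 1/25 = 99/25)
d(u, R) = 99/25 - R
K(D) = -D (K(D) = 0 - D = -D)
1/(d(2153, -1507) + 3167558) - K(-281) = 1/((99/25 - 1*(-1507)) + 3167558) - (-1)*(-281) = 1/((99/25 + 1507) + 3167558) - 1*281 = 1/(37774/25 + 3167558) - 281 = 1/(79226724/25) - 281 = 25/79226724 - 281 = -22262709419/79226724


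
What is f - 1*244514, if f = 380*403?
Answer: -91374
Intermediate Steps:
f = 153140
f - 1*244514 = 153140 - 1*244514 = 153140 - 244514 = -91374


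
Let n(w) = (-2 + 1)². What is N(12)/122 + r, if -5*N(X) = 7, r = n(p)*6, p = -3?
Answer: 3653/610 ≈ 5.9885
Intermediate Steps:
n(w) = 1 (n(w) = (-1)² = 1)
r = 6 (r = 1*6 = 6)
N(X) = -7/5 (N(X) = -⅕*7 = -7/5)
N(12)/122 + r = -7/5/122 + 6 = (1/122)*(-7/5) + 6 = -7/610 + 6 = 3653/610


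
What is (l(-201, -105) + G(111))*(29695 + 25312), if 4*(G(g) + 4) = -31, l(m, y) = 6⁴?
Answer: 282570959/4 ≈ 7.0643e+7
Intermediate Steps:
l(m, y) = 1296
G(g) = -47/4 (G(g) = -4 + (¼)*(-31) = -4 - 31/4 = -47/4)
(l(-201, -105) + G(111))*(29695 + 25312) = (1296 - 47/4)*(29695 + 25312) = (5137/4)*55007 = 282570959/4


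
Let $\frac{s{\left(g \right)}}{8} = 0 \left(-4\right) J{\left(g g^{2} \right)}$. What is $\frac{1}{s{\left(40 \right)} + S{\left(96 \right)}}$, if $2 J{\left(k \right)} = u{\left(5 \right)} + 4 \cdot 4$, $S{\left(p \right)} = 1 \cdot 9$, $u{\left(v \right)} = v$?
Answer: $\frac{1}{9} \approx 0.11111$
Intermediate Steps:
$S{\left(p \right)} = 9$
$J{\left(k \right)} = \frac{21}{2}$ ($J{\left(k \right)} = \frac{5 + 4 \cdot 4}{2} = \frac{5 + 16}{2} = \frac{1}{2} \cdot 21 = \frac{21}{2}$)
$s{\left(g \right)} = 0$ ($s{\left(g \right)} = 8 \cdot 0 \left(-4\right) \frac{21}{2} = 8 \cdot 0 \cdot \frac{21}{2} = 8 \cdot 0 = 0$)
$\frac{1}{s{\left(40 \right)} + S{\left(96 \right)}} = \frac{1}{0 + 9} = \frac{1}{9}$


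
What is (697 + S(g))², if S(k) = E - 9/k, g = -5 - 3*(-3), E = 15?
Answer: 8059921/16 ≈ 5.0375e+5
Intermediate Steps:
g = 4 (g = -5 + 9 = 4)
S(k) = 15 - 9/k
(697 + S(g))² = (697 + (15 - 9/4))² = (697 + 51/4)² = (2839/4)² = 8059921/16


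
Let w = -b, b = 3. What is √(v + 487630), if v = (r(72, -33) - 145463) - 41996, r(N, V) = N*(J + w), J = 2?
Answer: √300099 ≈ 547.81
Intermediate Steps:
w = -3 (w = -1*3 = -3)
r(N, V) = -N (r(N, V) = N*(2 - 3) = N*(-1) = -N)
v = -187531 (v = (-1*72 - 145463) - 41996 = (-72 - 145463) - 41996 = -145535 - 41996 = -187531)
√(v + 487630) = √(-187531 + 487630) = √300099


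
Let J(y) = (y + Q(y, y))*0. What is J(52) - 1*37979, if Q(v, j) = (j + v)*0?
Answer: -37979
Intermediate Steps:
Q(v, j) = 0
J(y) = 0 (J(y) = (y + 0)*0 = y*0 = 0)
J(52) - 1*37979 = 0 - 1*37979 = 0 - 37979 = -37979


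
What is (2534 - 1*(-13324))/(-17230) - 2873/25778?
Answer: -229144657/222077470 ≈ -1.0318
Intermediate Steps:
(2534 - 1*(-13324))/(-17230) - 2873/25778 = (2534 + 13324)*(-1/17230) - 2873*1/25778 = 15858*(-1/17230) - 2873/25778 = -7929/8615 - 2873/25778 = -229144657/222077470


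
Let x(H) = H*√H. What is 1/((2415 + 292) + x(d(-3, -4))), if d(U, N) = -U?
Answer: 2707/7327822 - 3*√3/7327822 ≈ 0.00036871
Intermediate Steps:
x(H) = H^(3/2)
1/((2415 + 292) + x(d(-3, -4))) = 1/((2415 + 292) + (-1*(-3))^(3/2)) = 1/(2707 + 3^(3/2)) = 1/(2707 + 3*√3)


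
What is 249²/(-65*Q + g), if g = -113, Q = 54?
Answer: -62001/3623 ≈ -17.113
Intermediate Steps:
249²/(-65*Q + g) = 249²/(-65*54 - 113) = 62001/(-3510 - 113) = 62001/(-3623) = 62001*(-1/3623) = -62001/3623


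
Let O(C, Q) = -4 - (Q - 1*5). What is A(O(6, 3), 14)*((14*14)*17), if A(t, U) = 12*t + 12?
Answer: -39984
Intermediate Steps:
O(C, Q) = 1 - Q (O(C, Q) = -4 - (Q - 5) = -4 - (-5 + Q) = -4 + (5 - Q) = 1 - Q)
A(t, U) = 12 + 12*t
A(O(6, 3), 14)*((14*14)*17) = (12 + 12*(1 - 1*3))*((14*14)*17) = (12 + 12*(1 - 3))*(196*17) = (12 + 12*(-2))*3332 = (12 - 24)*3332 = -12*3332 = -39984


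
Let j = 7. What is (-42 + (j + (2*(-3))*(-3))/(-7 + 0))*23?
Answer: -7337/7 ≈ -1048.1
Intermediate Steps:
(-42 + (j + (2*(-3))*(-3))/(-7 + 0))*23 = (-42 + (7 + (2*(-3))*(-3))/(-7 + 0))*23 = (-42 + (7 - 6*(-3))/(-7))*23 = (-42 + (7 + 18)*(-1/7))*23 = (-42 + 25*(-1/7))*23 = (-42 - 25/7)*23 = -319/7*23 = -7337/7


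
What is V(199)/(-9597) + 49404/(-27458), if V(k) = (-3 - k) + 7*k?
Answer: -84472111/43919071 ≈ -1.9234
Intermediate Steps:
V(k) = -3 + 6*k
V(199)/(-9597) + 49404/(-27458) = (-3 + 6*199)/(-9597) + 49404/(-27458) = (-3 + 1194)*(-1/9597) + 49404*(-1/27458) = 1191*(-1/9597) - 24702/13729 = -397/3199 - 24702/13729 = -84472111/43919071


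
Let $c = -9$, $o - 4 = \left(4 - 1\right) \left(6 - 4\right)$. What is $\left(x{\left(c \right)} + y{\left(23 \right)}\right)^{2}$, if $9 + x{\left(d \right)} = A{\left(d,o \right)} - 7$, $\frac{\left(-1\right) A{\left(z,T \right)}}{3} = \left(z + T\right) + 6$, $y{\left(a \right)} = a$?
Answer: $196$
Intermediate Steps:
$o = 10$ ($o = 4 + \left(4 - 1\right) \left(6 - 4\right) = 4 + 3 \cdot 2 = 4 + 6 = 10$)
$A{\left(z,T \right)} = -18 - 3 T - 3 z$ ($A{\left(z,T \right)} = - 3 \left(\left(z + T\right) + 6\right) = - 3 \left(\left(T + z\right) + 6\right) = - 3 \left(6 + T + z\right) = -18 - 3 T - 3 z$)
$x{\left(d \right)} = -64 - 3 d$ ($x{\left(d \right)} = -9 - \left(55 + 3 d\right) = -64 - 3 d$)
$\left(x{\left(c \right)} + y{\left(23 \right)}\right)^{2} = \left(\left(-64 - -27\right) + 23\right)^{2} = \left(\left(-64 + 27\right) + 23\right)^{2} = \left(-37 + 23\right)^{2} = \left(-14\right)^{2} = 196$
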